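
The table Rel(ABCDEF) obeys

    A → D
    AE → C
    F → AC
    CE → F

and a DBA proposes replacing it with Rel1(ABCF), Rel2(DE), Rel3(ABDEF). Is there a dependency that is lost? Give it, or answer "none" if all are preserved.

Check CE → F: no single fragment contains all of {CEF}, and the restricted closure of {CE} across the fragments never reaches {F}.
A → D is preserved.
AE → C is preserved.
F → AC is preserved.

CE → F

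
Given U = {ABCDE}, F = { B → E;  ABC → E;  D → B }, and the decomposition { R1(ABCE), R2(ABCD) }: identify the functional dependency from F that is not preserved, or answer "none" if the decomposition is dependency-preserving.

B → E lies within R1.
ABC → E lies within R1.
D → B lies within R2.
Every dependency is enforceable on the fragments, so the decomposition is dependency-preserving.

none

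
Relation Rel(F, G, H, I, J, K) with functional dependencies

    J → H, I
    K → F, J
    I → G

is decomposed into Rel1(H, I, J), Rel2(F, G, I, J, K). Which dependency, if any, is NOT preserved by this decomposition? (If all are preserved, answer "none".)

J → H, I lies within Rel1.
K → F, J lies within Rel2.
I → G lies within Rel2.
Every dependency is enforceable on the fragments, so the decomposition is dependency-preserving.

none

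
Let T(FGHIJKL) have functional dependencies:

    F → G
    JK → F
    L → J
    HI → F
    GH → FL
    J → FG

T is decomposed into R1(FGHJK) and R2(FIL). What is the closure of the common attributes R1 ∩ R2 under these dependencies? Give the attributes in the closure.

R1 ∩ R2 = {F}.
F → G applies, adding G
Closure: {FG}.

FG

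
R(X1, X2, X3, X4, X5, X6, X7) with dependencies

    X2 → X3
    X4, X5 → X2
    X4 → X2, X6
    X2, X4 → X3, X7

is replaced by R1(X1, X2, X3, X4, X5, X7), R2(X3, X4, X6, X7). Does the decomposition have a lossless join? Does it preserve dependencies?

lossless and dependency-preserving

Lossless test: (X3, X4, X7)⁺ = {X2, X3, X4, X6, X7}, which contains all of one fragment — lossless.
Dependency preservation: X4 → X2, X6 is not contained in any single fragment, but the restricted closure of its left-hand side across the fragments still reaches the right-hand side; the remaining FDs each lie inside some fragment. All dependencies are preserved.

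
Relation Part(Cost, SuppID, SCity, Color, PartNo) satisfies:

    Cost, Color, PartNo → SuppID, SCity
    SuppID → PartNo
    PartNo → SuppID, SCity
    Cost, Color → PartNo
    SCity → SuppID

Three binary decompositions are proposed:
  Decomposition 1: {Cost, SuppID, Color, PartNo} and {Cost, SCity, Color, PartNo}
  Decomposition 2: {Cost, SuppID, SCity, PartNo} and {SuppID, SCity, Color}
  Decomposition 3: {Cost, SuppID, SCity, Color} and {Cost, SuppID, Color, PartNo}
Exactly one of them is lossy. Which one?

Decomposition 2

Decomposition 1: common = {Cost, Color, PartNo}, closure = {Cost, SuppID, SCity, Color, PartNo} → lossless.
Decomposition 2: common = {SuppID, SCity}, closure = {SuppID, SCity, PartNo} → lossy.
Decomposition 3: common = {Cost, SuppID, Color}, closure = {Cost, SuppID, SCity, Color, PartNo} → lossless.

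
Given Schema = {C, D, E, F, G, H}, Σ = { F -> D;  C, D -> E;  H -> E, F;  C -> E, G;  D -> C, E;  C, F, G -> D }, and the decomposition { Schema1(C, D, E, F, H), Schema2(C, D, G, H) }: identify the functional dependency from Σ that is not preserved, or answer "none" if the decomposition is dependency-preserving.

none

F → D lies within Schema1.
C, D → E lies within Schema1.
H → E, F lies within Schema1.
C → E, G: restricted closure across fragments reaches E, G.
D → C, E lies within Schema1.
C, F, G → D: restricted closure across fragments reaches D.
Every dependency is enforceable on the fragments, so the decomposition is dependency-preserving.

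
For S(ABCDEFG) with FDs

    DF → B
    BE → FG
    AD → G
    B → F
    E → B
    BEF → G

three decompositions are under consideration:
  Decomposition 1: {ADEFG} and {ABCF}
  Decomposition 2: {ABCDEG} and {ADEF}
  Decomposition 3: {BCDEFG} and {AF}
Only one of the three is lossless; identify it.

Decomposition 1: common = {AF}, closure = {AF} → lossy.
Decomposition 2: common = {ADE}, closure = {ABDEFG} → lossless.
Decomposition 3: common = {F}, closure = {F} → lossy.

Decomposition 2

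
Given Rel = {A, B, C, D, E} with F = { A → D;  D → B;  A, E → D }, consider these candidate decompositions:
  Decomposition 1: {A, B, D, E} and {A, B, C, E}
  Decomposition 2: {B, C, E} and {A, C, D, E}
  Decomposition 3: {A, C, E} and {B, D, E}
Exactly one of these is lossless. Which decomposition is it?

Decomposition 1: common = {A, B, E}, closure = {A, B, D, E} → lossless.
Decomposition 2: common = {C, E}, closure = {C, E} → lossy.
Decomposition 3: common = {E}, closure = {E} → lossy.

Decomposition 1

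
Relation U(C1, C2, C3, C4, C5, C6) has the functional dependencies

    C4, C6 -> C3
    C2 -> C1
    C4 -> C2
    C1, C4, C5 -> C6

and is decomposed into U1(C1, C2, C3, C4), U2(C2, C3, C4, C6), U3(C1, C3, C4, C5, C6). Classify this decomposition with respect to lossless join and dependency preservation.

lossless and dependency-preserving

Lossless test (chase): Rows 1 and 2 agree on C2; apply C2→C1 and equate their C1 entries. Rows 1 and 3 agree on C4; apply C4→C2 and equate their C2 entries. Row 3 is now all distinguished symbols — the join is lossless.
Dependency preservation: every FD's attributes lie within a single fragment, so each can be enforced locally — preserved.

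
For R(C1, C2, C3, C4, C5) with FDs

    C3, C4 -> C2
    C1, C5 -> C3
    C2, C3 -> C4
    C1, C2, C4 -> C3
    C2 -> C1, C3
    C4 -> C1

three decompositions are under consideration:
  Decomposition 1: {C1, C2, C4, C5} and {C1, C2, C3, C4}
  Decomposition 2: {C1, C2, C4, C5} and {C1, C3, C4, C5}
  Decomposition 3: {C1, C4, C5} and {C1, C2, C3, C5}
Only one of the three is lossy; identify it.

Decomposition 3

Decomposition 1: common = {C1, C2, C4}, closure = {C1, C2, C3, C4} → lossless.
Decomposition 2: common = {C1, C4, C5}, closure = {C1, C2, C3, C4, C5} → lossless.
Decomposition 3: common = {C1, C5}, closure = {C1, C3, C5} → lossy.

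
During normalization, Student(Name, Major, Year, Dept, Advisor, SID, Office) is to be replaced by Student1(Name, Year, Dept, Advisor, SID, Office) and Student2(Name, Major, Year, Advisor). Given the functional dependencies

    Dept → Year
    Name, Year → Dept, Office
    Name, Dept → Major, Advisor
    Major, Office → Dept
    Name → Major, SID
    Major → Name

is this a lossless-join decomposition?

Common attributes: Student1 ∩ Student2 = {Name, Year, Advisor}.
Closure of {Name, Year, Advisor}: Name, Year → Dept, Office applies, adding Dept, Office; Name, Dept → Major, Advisor applies, adding Major; Name → Major, SID applies, adding SID. So (Name, Year, Advisor)⁺ = {Name, Major, Year, Dept, Advisor, SID, Office}.
This closure contains every attribute of Student1, so Student1 ∩ Student2 → Student1. The join is lossless.

Yes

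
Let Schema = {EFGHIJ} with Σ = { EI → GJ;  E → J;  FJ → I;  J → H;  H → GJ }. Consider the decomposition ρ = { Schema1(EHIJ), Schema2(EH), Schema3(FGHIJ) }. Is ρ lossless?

No

Chase test. Columns are EFGHIJ; row i has aⱼ where attribute j ∈ Schemai, else bᵢⱼ.
Initial tableau (one row per fragment):
  row 1: a1 b12 b13 a4 a5 a6
  row 2: a1 b22 b23 a4 b25 b26
  row 3: b31 a2 a3 a4 a5 a6
Rows 1 and 2 agree on E; apply E→J and equate their J entries.
Rows 1 and 2 agree on H; apply H→GJ and equate their GJ entries.
Rows 1 and 3 agree on H; apply H→GJ and equate their GJ entries.
No row becomes fully distinguished — the join is lossy.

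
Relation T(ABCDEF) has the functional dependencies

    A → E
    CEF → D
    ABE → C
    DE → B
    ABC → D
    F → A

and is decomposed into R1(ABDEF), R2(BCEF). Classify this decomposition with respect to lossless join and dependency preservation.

lossless but not dependency-preserving

Lossless test: (BEF)⁺ = {ABCDEF}, which contains all of one fragment — lossless.
Dependency preservation: the restricted closure of {ABE} across the fragments never reaches {C}, so ABE → C cannot be enforced without a join — not preserved.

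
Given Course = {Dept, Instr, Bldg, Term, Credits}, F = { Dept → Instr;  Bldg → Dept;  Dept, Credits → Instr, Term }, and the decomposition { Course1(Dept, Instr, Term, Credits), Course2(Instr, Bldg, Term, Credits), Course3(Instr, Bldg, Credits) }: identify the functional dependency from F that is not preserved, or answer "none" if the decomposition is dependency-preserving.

Bldg → Dept

Check Bldg → Dept: no single fragment contains all of {Dept, Bldg}, and the restricted closure of {Bldg} across the fragments never reaches {Dept}.
Dept → Instr is preserved.
Dept, Credits → Instr, Term is preserved.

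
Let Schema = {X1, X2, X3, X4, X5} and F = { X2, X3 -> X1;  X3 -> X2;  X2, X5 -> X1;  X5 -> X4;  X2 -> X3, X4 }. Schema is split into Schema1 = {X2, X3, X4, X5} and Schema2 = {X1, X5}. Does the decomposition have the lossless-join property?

Common attributes: Schema1 ∩ Schema2 = {X5}.
Closure of {X5}: X5 → X4 applies, adding X4. So (X5)⁺ = {X4, X5}.
The closure contains neither all of Schema1 = {X2, X3, X4, X5} nor all of Schema2 = {X1, X5}, so the common attributes are not a superkey of either fragment. The join is lossy.

No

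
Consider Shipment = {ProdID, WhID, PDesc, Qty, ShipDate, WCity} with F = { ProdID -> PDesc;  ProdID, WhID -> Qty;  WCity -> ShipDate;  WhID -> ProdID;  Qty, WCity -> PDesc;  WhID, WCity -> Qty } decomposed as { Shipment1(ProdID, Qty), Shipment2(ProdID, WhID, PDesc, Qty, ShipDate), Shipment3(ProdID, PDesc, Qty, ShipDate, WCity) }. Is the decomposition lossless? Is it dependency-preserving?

Lossless test (chase): Rows 1 and 2 agree on ProdID; apply ProdID→PDesc and equate their PDesc entries. No row becomes fully distinguished — the join is lossy.
Dependency preservation: WhID, WCity → Qty is not contained in any single fragment, but the restricted closure of its left-hand side across the fragments still reaches the right-hand side; the remaining FDs each lie inside some fragment. All dependencies are preserved.

lossy but dependency-preserving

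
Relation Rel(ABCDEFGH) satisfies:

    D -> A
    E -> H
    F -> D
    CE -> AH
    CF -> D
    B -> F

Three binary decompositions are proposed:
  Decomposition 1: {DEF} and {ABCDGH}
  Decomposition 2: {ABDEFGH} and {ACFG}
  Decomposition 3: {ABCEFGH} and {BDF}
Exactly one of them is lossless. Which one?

Decomposition 3

Decomposition 1: common = {D}, closure = {AD} → lossy.
Decomposition 2: common = {AFG}, closure = {ADFG} → lossy.
Decomposition 3: common = {BF}, closure = {ABDF} → lossless.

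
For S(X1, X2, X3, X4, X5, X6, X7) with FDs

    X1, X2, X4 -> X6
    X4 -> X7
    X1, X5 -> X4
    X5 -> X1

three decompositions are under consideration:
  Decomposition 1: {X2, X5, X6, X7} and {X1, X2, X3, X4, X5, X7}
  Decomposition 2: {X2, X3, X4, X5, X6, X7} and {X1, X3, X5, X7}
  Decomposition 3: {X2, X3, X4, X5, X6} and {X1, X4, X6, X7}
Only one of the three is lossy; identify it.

Decomposition 3

Decomposition 1: common = {X2, X5, X7}, closure = {X1, X2, X4, X5, X6, X7} → lossless.
Decomposition 2: common = {X3, X5, X7}, closure = {X1, X3, X4, X5, X7} → lossless.
Decomposition 3: common = {X4, X6}, closure = {X4, X6, X7} → lossy.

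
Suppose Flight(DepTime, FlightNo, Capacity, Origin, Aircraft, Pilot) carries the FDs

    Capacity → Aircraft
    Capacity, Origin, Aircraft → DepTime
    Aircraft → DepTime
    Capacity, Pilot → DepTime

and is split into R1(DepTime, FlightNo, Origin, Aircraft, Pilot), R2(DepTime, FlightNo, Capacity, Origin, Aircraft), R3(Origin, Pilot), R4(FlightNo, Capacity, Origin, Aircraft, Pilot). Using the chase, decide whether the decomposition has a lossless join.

Yes

Chase test. Columns are DepTime, FlightNo, Capacity, Origin, Aircraft, Pilot; row i has aⱼ where attribute j ∈ Ri, else bᵢⱼ.
Initial tableau (one row per fragment):
  row 1: a1 a2 b13 a4 a5 a6
  row 2: a1 a2 a3 a4 a5 b26
  row 3: b31 b32 b33 a4 b35 a6
  row 4: b41 a2 a3 a4 a5 a6
Rows 2 and 4 agree on Capacity, Origin, Aircraft; apply Capacity, Origin, Aircraft→DepTime and equate their DepTime entries.
Row 4 is now all distinguished symbols — the join is lossless.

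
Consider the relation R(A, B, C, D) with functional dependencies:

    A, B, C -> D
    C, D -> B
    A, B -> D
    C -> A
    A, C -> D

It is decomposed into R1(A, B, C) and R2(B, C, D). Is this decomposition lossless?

Common attributes: R1 ∩ R2 = {B, C}.
Closure of {B, C}: C → A applies, adding A; A, C → D applies, adding D. So (B, C)⁺ = {A, B, C, D}.
This closure contains every attribute of R1, so R1 ∩ R2 → R1. The join is lossless.

Yes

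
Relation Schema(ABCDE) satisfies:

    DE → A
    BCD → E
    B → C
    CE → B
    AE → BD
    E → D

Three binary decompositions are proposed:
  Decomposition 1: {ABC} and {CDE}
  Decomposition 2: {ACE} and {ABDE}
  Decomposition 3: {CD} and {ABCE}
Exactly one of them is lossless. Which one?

Decomposition 1: common = {C}, closure = {C} → lossy.
Decomposition 2: common = {AE}, closure = {ABCDE} → lossless.
Decomposition 3: common = {C}, closure = {C} → lossy.

Decomposition 2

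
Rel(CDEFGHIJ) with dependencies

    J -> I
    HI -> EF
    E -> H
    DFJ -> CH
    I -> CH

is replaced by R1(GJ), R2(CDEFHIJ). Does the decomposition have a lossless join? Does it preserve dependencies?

lossy but dependency-preserving

Lossless test: (J)⁺ = {CEFHIJ}, which is a superkey of neither fragment — lossy.
Dependency preservation: every FD's attributes lie within a single fragment, so each can be enforced locally — preserved.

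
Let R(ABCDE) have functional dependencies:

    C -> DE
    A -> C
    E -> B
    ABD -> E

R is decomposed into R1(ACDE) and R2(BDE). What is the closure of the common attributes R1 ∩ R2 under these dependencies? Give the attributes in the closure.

BDE

R1 ∩ R2 = {DE}.
E → B applies, adding B
Closure: {BDE}.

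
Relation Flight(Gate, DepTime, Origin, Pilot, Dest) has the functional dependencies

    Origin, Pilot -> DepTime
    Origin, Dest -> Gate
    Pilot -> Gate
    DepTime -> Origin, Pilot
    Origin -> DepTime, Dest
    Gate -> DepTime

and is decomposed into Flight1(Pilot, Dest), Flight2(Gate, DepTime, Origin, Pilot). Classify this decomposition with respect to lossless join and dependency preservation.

lossless and dependency-preserving

Lossless test: (Pilot)⁺ = {Gate, DepTime, Origin, Pilot, Dest}, which contains all of one fragment — lossless.
Dependency preservation: Origin, Dest → Gate; Origin → DepTime, Dest are not contained in any single fragment, but the restricted closure of each left-hand side across the fragments still reaches the right-hand side; the remaining FDs each lie inside some fragment. All dependencies are preserved.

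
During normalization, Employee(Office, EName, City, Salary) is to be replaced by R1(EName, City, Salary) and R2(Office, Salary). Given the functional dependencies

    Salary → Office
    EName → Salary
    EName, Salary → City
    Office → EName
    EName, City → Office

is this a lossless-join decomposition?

Yes

Common attributes: R1 ∩ R2 = {Salary}.
Closure of {Salary}: Salary → Office applies, adding Office; Office → EName applies, adding EName; EName, Salary → City applies, adding City. So (Salary)⁺ = {Office, EName, City, Salary}.
This closure contains every attribute of R1, so R1 ∩ R2 → R1. The join is lossless.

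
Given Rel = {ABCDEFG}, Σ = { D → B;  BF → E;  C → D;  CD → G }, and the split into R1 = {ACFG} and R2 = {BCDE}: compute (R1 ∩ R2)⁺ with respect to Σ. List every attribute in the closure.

BCDG

R1 ∩ R2 = {C}.
C → D applies, adding D
CD → G applies, adding G
D → B applies, adding B
Closure: {BCDG}.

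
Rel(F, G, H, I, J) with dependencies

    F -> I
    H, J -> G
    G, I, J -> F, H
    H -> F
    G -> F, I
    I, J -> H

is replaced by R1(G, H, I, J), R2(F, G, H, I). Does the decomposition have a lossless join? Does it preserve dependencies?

Lossless test: (G, H, I)⁺ = {F, G, H, I}, which contains all of one fragment — lossless.
Dependency preservation: G, I, J → F, H is not contained in any single fragment, but the restricted closure of its left-hand side across the fragments still reaches the right-hand side; the remaining FDs each lie inside some fragment. All dependencies are preserved.

lossless and dependency-preserving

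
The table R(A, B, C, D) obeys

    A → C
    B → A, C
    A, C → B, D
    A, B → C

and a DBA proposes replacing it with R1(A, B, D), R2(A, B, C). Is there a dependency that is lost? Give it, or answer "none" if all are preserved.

none

A → C lies within R2.
B → A, C lies within R2.
A, C → B, D: restricted closure across fragments reaches B, D.
A, B → C lies within R2.
Every dependency is enforceable on the fragments, so the decomposition is dependency-preserving.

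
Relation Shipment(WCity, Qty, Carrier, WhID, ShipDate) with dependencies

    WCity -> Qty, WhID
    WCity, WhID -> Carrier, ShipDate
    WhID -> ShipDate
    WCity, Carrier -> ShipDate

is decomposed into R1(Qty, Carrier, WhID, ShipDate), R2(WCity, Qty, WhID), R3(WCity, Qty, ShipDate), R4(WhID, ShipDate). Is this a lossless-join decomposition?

No

Chase test. Columns are WCity, Qty, Carrier, WhID, ShipDate; row i has aⱼ where attribute j ∈ Ri, else bᵢⱼ.
Initial tableau (one row per fragment):
  row 1: b11 a2 a3 a4 a5
  row 2: a1 a2 b23 a4 b25
  row 3: a1 a2 b33 b34 a5
  row 4: b41 b42 b43 a4 a5
Rows 2 and 3 agree on WCity; apply WCity→Qty, WhID and equate their Qty, WhID entries.
Rows 2 and 3 agree on WCity, WhID; apply WCity, WhID→Carrier, ShipDate and equate their Carrier, ShipDate entries.
No row becomes fully distinguished — the join is lossy.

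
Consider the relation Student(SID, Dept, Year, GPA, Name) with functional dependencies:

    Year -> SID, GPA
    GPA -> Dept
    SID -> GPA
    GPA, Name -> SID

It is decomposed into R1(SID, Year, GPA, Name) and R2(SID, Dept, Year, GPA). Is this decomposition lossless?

Common attributes: R1 ∩ R2 = {SID, Year, GPA}.
Closure of {SID, Year, GPA}: GPA → Dept applies, adding Dept. So (SID, Year, GPA)⁺ = {SID, Dept, Year, GPA}.
This closure contains every attribute of R2, so R1 ∩ R2 → R2. The join is lossless.

Yes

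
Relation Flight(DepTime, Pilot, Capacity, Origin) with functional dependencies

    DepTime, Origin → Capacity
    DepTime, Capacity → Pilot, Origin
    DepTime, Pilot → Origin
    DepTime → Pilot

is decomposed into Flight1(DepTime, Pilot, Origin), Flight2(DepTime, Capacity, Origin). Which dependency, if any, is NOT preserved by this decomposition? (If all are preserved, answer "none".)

none

DepTime, Origin → Capacity lies within Flight2.
DepTime, Capacity → Pilot, Origin: restricted closure across fragments reaches Pilot, Origin.
DepTime, Pilot → Origin lies within Flight1.
DepTime → Pilot lies within Flight1.
Every dependency is enforceable on the fragments, so the decomposition is dependency-preserving.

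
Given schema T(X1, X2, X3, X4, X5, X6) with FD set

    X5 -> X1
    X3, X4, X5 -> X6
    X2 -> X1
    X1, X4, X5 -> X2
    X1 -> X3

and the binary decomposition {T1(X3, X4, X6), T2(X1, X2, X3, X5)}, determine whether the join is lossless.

Common attributes: T1 ∩ T2 = {X3}.
No dependency enlarges {X3}, so (X3)⁺ = {X3}.
The closure contains neither all of T1 = {X3, X4, X6} nor all of T2 = {X1, X2, X3, X5}, so the common attributes are not a superkey of either fragment. The join is lossy.

No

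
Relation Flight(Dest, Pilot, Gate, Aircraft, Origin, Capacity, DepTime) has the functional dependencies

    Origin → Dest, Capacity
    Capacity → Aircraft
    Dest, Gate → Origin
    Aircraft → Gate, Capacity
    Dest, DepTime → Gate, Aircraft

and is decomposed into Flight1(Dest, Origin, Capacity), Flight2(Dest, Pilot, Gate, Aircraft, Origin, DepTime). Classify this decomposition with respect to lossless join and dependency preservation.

lossless but not dependency-preserving

Lossless test: (Dest, Origin)⁺ = {Dest, Gate, Aircraft, Origin, Capacity}, which contains all of one fragment — lossless.
Dependency preservation: the restricted closure of {Capacity} across the fragments never reaches {Aircraft}, so Capacity → Aircraft cannot be enforced without a join — not preserved.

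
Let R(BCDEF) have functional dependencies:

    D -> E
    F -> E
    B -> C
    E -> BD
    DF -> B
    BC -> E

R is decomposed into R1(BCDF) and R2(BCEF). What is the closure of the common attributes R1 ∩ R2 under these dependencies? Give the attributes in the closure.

R1 ∩ R2 = {BCF}.
F → E applies, adding E
E → BD applies, adding D
Closure: {BCDEF}.

BCDEF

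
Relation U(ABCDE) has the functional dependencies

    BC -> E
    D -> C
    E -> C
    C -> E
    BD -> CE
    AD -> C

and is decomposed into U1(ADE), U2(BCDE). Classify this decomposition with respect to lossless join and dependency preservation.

lossy but dependency-preserving

Lossless test: (DE)⁺ = {CDE}, which is a superkey of neither fragment — lossy.
Dependency preservation: AD → C is not contained in any single fragment, but the restricted closure of its left-hand side across the fragments still reaches the right-hand side; the remaining FDs each lie inside some fragment. All dependencies are preserved.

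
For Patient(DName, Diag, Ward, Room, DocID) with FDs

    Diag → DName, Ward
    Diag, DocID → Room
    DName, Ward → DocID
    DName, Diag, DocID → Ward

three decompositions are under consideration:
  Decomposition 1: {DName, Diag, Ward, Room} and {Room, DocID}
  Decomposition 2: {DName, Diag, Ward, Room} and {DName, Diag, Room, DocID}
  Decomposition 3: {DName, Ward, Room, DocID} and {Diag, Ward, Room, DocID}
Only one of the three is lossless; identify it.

Decomposition 2

Decomposition 1: common = {Room}, closure = {Room} → lossy.
Decomposition 2: common = {DName, Diag, Room}, closure = {DName, Diag, Ward, Room, DocID} → lossless.
Decomposition 3: common = {Ward, Room, DocID}, closure = {Ward, Room, DocID} → lossy.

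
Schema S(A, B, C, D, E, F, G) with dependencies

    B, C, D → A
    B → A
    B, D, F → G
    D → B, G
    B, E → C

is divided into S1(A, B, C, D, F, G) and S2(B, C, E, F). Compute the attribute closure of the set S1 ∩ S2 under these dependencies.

A, B, C, F

S1 ∩ S2 = {B, C, F}.
B → A applies, adding A
Closure: {A, B, C, F}.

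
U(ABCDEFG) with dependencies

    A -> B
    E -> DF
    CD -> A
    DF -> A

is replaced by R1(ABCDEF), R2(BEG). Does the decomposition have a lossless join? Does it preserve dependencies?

Lossless test: (BE)⁺ = {ABDEF}, which is a superkey of neither fragment — lossy.
Dependency preservation: every FD's attributes lie within a single fragment, so each can be enforced locally — preserved.

lossy but dependency-preserving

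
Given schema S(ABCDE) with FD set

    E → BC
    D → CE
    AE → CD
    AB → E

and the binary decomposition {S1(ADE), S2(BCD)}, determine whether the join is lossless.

Common attributes: S1 ∩ S2 = {D}.
Closure of {D}: D → CE applies, adding CE; E → BC applies, adding B. So (D)⁺ = {BCDE}.
This closure contains every attribute of S2, so S1 ∩ S2 → S2. The join is lossless.

Yes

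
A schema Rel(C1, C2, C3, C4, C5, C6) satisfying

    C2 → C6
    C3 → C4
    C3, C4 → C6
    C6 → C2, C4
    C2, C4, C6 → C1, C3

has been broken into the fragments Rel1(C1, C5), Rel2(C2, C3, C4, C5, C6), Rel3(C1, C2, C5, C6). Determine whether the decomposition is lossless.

Yes

Chase test. Columns are C1, C2, C3, C4, C5, C6; row i has aⱼ where attribute j ∈ Reli, else bᵢⱼ.
Initial tableau (one row per fragment):
  row 1: a1 b12 b13 b14 a5 b16
  row 2: b21 a2 a3 a4 a5 a6
  row 3: a1 a2 b33 b34 a5 a6
Rows 2 and 3 agree on C6; apply C6→C2, C4 and equate their C2, C4 entries.
Rows 2 and 3 agree on C2, C4, C6; apply C2, C4, C6→C1, C3 and equate their C1, C3 entries.
Row 2 is now all distinguished symbols — the join is lossless.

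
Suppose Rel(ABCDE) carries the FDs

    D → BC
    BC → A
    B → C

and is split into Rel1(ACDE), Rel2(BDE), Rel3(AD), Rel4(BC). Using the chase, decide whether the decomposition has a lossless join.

Chase test. Columns are ABCDE; row i has aⱼ where attribute j ∈ Reli, else bᵢⱼ.
Initial tableau (one row per fragment):
  row 1: a1 b12 a3 a4 a5
  row 2: b21 a2 b23 a4 a5
  row 3: a1 b32 b33 a4 b35
  row 4: b41 a2 a3 b44 b45
Rows 1 and 2 agree on D; apply D→BC and equate their BC entries.
Rows 1 and 3 agree on D; apply D→BC and equate their BC entries.
Rows 1 and 2 agree on BC; apply BC→A and equate their A entries.
Rows 1 and 4 agree on BC; apply BC→A and equate their A entries.
Row 1 is now all distinguished symbols — the join is lossless.

Yes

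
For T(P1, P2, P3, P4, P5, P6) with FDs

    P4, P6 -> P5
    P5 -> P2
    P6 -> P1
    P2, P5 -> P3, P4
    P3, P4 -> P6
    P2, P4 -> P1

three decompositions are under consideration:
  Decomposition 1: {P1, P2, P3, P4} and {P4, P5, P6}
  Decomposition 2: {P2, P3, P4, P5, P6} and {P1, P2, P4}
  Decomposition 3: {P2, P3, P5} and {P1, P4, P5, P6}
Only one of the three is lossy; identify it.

Decomposition 1: common = {P4}, closure = {P4} → lossy.
Decomposition 2: common = {P2, P4}, closure = {P1, P2, P4} → lossless.
Decomposition 3: common = {P5}, closure = {P1, P2, P3, P4, P5, P6} → lossless.

Decomposition 1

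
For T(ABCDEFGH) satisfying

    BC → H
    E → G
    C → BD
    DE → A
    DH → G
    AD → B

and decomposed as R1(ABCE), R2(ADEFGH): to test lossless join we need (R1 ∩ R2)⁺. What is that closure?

R1 ∩ R2 = {AE}.
E → G applies, adding G
Closure: {AEG}.

AEG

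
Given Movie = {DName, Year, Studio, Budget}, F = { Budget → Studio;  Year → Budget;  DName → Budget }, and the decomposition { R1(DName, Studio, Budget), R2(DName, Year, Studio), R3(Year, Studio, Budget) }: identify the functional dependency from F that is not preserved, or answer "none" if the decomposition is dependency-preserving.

Budget → Studio lies within R1.
Year → Budget lies within R3.
DName → Budget lies within R1.
Every dependency is enforceable on the fragments, so the decomposition is dependency-preserving.

none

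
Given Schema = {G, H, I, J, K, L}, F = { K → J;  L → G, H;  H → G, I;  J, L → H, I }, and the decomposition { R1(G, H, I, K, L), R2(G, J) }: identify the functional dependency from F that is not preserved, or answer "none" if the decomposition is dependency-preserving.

Check K → J: no single fragment contains all of {J, K}, and the restricted closure of {K} across the fragments never reaches {J}.
L → G, H is preserved.
H → G, I is preserved.
J, L → H, I is preserved.

K → J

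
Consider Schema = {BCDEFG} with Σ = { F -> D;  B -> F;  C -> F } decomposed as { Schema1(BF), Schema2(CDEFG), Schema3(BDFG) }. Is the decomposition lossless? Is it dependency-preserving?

lossy but dependency-preserving

Lossless test (chase): Rows 1 and 2 agree on F; apply F→D and equate their D entries. No row becomes fully distinguished — the join is lossy.
Dependency preservation: every FD's attributes lie within a single fragment, so each can be enforced locally — preserved.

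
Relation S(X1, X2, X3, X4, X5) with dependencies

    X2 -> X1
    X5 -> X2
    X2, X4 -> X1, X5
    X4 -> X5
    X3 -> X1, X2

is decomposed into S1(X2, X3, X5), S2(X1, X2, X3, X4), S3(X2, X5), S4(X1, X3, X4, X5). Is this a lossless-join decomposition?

Chase test. Columns are X1, X2, X3, X4, X5; row i has aⱼ where attribute j ∈ Si, else bᵢⱼ.
Initial tableau (one row per fragment):
  row 1: b11 a2 a3 b14 a5
  row 2: a1 a2 a3 a4 b25
  row 3: b31 a2 b33 b34 a5
  row 4: a1 b42 a3 a4 a5
Rows 1 and 2 agree on X2; apply X2→X1 and equate their X1 entries.
Rows 1 and 3 agree on X2; apply X2→X1 and equate their X1 entries.
Rows 1 and 4 agree on X5; apply X5→X2 and equate their X2 entries.
Rows 2 and 4 agree on X2, X4; apply X2, X4→X1, X5 and equate their X1, X5 entries.
Row 2 is now all distinguished symbols — the join is lossless.

Yes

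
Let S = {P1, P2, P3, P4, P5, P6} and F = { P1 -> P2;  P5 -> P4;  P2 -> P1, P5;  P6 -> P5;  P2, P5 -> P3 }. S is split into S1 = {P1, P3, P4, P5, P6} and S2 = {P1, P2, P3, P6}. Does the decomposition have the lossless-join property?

Yes

Common attributes: S1 ∩ S2 = {P1, P3, P6}.
Closure of {P1, P3, P6}: P1 → P2 applies, adding P2; P2 → P1, P5 applies, adding P5; P5 → P4 applies, adding P4. So (P1, P3, P6)⁺ = {P1, P2, P3, P4, P5, P6}.
This closure contains every attribute of S1, so S1 ∩ S2 → S1. The join is lossless.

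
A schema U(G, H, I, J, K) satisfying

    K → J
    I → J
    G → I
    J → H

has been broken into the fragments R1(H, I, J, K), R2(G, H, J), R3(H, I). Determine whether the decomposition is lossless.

Chase test. Columns are G, H, I, J, K; row i has aⱼ where attribute j ∈ Ri, else bᵢⱼ.
Initial tableau (one row per fragment):
  row 1: b11 a2 a3 a4 a5
  row 2: a1 a2 b23 a4 b25
  row 3: b31 a2 a3 b34 b35
Rows 1 and 3 agree on I; apply I→J and equate their J entries.
No row becomes fully distinguished — the join is lossy.

No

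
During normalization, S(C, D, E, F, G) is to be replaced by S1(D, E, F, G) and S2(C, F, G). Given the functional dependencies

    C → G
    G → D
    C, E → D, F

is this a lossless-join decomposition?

No

Common attributes: S1 ∩ S2 = {F, G}.
Closure of {F, G}: G → D applies, adding D. So (F, G)⁺ = {D, F, G}.
The closure contains neither all of S1 = {D, E, F, G} nor all of S2 = {C, F, G}, so the common attributes are not a superkey of either fragment. The join is lossy.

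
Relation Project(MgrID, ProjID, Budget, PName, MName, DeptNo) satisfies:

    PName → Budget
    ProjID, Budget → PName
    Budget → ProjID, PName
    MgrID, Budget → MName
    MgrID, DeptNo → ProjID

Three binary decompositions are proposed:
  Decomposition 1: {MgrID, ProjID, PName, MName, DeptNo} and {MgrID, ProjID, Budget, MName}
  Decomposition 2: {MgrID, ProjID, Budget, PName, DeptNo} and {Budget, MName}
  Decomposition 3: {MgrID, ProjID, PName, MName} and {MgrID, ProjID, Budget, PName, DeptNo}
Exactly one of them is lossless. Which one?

Decomposition 1: common = {MgrID, ProjID, MName}, closure = {MgrID, ProjID, MName} → lossy.
Decomposition 2: common = {Budget}, closure = {ProjID, Budget, PName} → lossy.
Decomposition 3: common = {MgrID, ProjID, PName}, closure = {MgrID, ProjID, Budget, PName, MName} → lossless.

Decomposition 3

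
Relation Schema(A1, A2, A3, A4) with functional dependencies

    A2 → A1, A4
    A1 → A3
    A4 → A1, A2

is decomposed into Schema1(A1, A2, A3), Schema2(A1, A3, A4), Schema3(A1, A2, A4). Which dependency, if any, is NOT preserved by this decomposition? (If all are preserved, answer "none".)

A2 → A1, A4 lies within Schema3.
A1 → A3 lies within Schema1.
A4 → A1, A2 lies within Schema3.
Every dependency is enforceable on the fragments, so the decomposition is dependency-preserving.

none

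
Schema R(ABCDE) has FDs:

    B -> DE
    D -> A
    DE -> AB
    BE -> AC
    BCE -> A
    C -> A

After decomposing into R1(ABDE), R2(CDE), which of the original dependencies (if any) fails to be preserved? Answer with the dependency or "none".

C -> A

Check C → A: no single fragment contains all of {AC}, and the restricted closure of {C} across the fragments never reaches {A}.
B → DE is preserved.
D → A is preserved.
DE → AB is preserved.
BE → AC is preserved.
BCE → A is preserved.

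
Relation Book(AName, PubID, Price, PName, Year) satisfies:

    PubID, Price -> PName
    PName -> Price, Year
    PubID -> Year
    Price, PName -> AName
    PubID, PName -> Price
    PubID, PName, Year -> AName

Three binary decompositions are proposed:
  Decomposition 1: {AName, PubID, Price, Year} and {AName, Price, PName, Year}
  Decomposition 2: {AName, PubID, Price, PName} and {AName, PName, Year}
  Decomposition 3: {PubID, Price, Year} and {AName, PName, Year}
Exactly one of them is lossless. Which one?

Decomposition 2

Decomposition 1: common = {AName, Price, Year}, closure = {AName, Price, Year} → lossy.
Decomposition 2: common = {AName, PName}, closure = {AName, Price, PName, Year} → lossless.
Decomposition 3: common = {Year}, closure = {Year} → lossy.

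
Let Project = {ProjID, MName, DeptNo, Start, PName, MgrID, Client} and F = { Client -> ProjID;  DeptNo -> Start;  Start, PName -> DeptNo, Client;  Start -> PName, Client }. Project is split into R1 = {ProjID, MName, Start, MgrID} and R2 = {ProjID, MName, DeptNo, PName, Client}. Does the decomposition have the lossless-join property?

No

Common attributes: R1 ∩ R2 = {ProjID, MName}.
No dependency enlarges {ProjID, MName}, so (ProjID, MName)⁺ = {ProjID, MName}.
The closure contains neither all of R1 = {ProjID, MName, Start, MgrID} nor all of R2 = {ProjID, MName, DeptNo, PName, Client}, so the common attributes are not a superkey of either fragment. The join is lossy.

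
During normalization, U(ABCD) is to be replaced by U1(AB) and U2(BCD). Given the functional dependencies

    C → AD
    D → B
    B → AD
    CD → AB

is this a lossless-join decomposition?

Common attributes: U1 ∩ U2 = {B}.
Closure of {B}: B → AD applies, adding AD. So (B)⁺ = {ABD}.
This closure contains every attribute of U1, so U1 ∩ U2 → U1. The join is lossless.

Yes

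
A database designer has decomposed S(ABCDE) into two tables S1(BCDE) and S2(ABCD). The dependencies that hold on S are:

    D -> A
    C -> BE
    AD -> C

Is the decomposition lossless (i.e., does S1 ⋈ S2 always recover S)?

Common attributes: S1 ∩ S2 = {BCD}.
Closure of {BCD}: D → A applies, adding A; C → BE applies, adding E. So (BCD)⁺ = {ABCDE}.
This closure contains every attribute of S1, so S1 ∩ S2 → S1. The join is lossless.

Yes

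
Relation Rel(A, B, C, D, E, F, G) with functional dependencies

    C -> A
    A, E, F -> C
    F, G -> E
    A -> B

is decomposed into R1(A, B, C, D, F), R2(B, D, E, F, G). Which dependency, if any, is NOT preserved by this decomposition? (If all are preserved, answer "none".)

A, E, F -> C

Check A, E, F → C: no single fragment contains all of {A, C, E, F}, and the restricted closure of {A, E, F} across the fragments never reaches {C}.
C → A is preserved.
F, G → E is preserved.
A → B is preserved.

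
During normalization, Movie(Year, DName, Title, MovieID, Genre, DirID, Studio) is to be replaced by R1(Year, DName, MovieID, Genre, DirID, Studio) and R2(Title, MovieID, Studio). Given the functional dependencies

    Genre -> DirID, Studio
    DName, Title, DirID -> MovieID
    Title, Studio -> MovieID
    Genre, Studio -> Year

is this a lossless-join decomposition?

No

Common attributes: R1 ∩ R2 = {MovieID, Studio}.
No dependency enlarges {MovieID, Studio}, so (MovieID, Studio)⁺ = {MovieID, Studio}.
The closure contains neither all of R1 = {Year, DName, MovieID, Genre, DirID, Studio} nor all of R2 = {Title, MovieID, Studio}, so the common attributes are not a superkey of either fragment. The join is lossy.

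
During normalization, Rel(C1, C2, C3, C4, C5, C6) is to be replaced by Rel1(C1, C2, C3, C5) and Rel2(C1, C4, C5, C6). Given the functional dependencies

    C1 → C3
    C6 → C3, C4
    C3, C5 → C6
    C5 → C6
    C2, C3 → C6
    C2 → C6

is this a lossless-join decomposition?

Common attributes: Rel1 ∩ Rel2 = {C1, C5}.
Closure of {C1, C5}: C1 → C3 applies, adding C3; C3, C5 → C6 applies, adding C6; C6 → C3, C4 applies, adding C4. So (C1, C5)⁺ = {C1, C3, C4, C5, C6}.
This closure contains every attribute of Rel2, so Rel1 ∩ Rel2 → Rel2. The join is lossless.

Yes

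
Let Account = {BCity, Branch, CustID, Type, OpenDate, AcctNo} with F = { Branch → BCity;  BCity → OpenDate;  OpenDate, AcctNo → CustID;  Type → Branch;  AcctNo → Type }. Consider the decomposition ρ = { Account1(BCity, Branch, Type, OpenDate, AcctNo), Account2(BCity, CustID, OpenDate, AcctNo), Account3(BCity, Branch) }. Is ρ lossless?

Chase test. Columns are BCity, Branch, CustID, Type, OpenDate, AcctNo; row i has aⱼ where attribute j ∈ Accounti, else bᵢⱼ.
Initial tableau (one row per fragment):
  row 1: a1 a2 b13 a4 a5 a6
  row 2: a1 b22 a3 b24 a5 a6
  row 3: a1 a2 b33 b34 b35 b36
Rows 1 and 3 agree on BCity; apply BCity→OpenDate and equate their OpenDate entries.
Rows 1 and 2 agree on OpenDate, AcctNo; apply OpenDate, AcctNo→CustID and equate their CustID entries.
Rows 1 and 2 agree on AcctNo; apply AcctNo→Type and equate their Type entries.
Rows 1 and 2 agree on Type; apply Type→Branch and equate their Branch entries.
Row 1 is now all distinguished symbols — the join is lossless.

Yes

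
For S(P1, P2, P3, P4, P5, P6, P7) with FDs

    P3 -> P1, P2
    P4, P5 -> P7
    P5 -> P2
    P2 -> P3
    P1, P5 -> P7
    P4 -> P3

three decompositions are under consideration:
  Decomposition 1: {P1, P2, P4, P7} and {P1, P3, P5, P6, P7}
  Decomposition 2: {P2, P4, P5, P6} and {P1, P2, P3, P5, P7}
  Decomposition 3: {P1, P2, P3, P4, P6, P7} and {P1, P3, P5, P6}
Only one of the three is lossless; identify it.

Decomposition 1: common = {P1, P7}, closure = {P1, P7} → lossy.
Decomposition 2: common = {P2, P5}, closure = {P1, P2, P3, P5, P7} → lossless.
Decomposition 3: common = {P1, P3, P6}, closure = {P1, P2, P3, P6} → lossy.

Decomposition 2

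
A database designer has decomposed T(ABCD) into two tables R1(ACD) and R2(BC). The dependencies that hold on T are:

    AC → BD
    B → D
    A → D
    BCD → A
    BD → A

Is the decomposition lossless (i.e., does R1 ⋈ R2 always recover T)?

Common attributes: R1 ∩ R2 = {C}.
No dependency enlarges {C}, so (C)⁺ = {C}.
The closure contains neither all of R1 = {ACD} nor all of R2 = {BC}, so the common attributes are not a superkey of either fragment. The join is lossy.

No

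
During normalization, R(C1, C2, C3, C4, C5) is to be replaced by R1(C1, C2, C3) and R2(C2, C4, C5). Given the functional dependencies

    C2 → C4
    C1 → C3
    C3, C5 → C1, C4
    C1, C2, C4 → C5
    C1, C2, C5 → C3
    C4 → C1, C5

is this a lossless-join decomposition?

Common attributes: R1 ∩ R2 = {C2}.
Closure of {C2}: C2 → C4 applies, adding C4; C4 → C1, C5 applies, adding C1, C5; C1 → C3 applies, adding C3. So (C2)⁺ = {C1, C2, C3, C4, C5}.
This closure contains every attribute of R1, so R1 ∩ R2 → R1. The join is lossless.

Yes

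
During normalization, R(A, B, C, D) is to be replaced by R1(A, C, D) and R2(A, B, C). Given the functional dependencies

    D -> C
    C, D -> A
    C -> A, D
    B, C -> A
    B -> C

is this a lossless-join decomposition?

Yes

Common attributes: R1 ∩ R2 = {A, C}.
Closure of {A, C}: C → A, D applies, adding D. So (A, C)⁺ = {A, C, D}.
This closure contains every attribute of R1, so R1 ∩ R2 → R1. The join is lossless.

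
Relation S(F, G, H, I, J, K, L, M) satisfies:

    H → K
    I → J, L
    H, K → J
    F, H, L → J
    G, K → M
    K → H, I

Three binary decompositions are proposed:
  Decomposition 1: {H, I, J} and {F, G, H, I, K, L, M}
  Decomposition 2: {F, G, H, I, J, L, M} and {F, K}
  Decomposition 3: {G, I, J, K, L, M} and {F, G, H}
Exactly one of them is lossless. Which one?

Decomposition 1

Decomposition 1: common = {H, I}, closure = {H, I, J, K, L} → lossless.
Decomposition 2: common = {F}, closure = {F} → lossy.
Decomposition 3: common = {G}, closure = {G} → lossy.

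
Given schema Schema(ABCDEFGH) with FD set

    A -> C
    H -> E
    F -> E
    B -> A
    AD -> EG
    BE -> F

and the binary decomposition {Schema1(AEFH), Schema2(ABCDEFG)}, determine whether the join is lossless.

Common attributes: Schema1 ∩ Schema2 = {AEF}.
Closure of {AEF}: A → C applies, adding C. So (AEF)⁺ = {ACEF}.
The closure contains neither all of Schema1 = {AEFH} nor all of Schema2 = {ABCDEFG}, so the common attributes are not a superkey of either fragment. The join is lossy.

No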